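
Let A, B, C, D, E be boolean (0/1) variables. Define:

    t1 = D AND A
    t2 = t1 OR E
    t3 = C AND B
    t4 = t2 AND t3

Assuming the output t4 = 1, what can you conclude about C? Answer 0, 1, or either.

t4 = t2 AND t3 must be 1, so both t2 = 1 and t3 = 1.
Every assignment with t4 = 1 has C = 1; there are 5 such assignment(s).

1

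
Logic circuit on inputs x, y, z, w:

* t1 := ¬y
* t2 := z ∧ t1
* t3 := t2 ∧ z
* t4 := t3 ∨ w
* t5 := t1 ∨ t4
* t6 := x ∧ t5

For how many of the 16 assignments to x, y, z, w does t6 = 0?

10

t6 = x ∧ t5 must be 0, so at least one of x, t5 is 0.
Enumerating the 16 input combinations, 10 give t6 = 0 and 6 give t6 = 1.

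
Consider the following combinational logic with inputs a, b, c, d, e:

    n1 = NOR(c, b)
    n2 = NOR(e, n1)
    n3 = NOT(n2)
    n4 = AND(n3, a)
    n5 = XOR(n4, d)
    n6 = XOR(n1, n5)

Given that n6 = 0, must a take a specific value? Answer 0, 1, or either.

either

Both values of a occur among assignments with n6 = 0:
  a=0: a=0, b=0, c=0, d=1, e=0
  a=1: a=1, b=0, c=0, d=0, e=0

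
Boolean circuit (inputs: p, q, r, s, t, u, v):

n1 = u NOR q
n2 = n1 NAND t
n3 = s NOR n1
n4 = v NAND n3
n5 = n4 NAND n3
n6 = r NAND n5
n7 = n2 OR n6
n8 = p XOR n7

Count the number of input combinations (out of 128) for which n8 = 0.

n8 = p XOR n7 must be 0, so p and n7 are equal.
Enumerating the 128 input combinations, 64 give n8 = 0 and 64 give n8 = 1.

64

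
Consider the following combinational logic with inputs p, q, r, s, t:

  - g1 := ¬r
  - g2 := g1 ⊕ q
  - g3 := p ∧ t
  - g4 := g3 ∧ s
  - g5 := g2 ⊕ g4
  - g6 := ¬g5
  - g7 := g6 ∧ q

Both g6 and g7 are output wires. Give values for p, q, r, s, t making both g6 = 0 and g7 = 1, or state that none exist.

Across all 32 input combinations, none give both g6 = 0 and g7 = 1.

no solution exists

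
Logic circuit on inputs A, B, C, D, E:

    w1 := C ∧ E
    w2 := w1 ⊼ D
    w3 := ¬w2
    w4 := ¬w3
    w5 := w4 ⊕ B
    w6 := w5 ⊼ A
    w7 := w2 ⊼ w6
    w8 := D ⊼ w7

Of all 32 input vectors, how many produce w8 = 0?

7

w8 = D ⊼ w7 must be 0, so both D = 1 and w7 = 1.
w7 = w2 ⊼ w6 must be 1, so at least one of w2, w6 is 0.
Enumerating the 32 input combinations, 7 give w8 = 0 and 25 give w8 = 1.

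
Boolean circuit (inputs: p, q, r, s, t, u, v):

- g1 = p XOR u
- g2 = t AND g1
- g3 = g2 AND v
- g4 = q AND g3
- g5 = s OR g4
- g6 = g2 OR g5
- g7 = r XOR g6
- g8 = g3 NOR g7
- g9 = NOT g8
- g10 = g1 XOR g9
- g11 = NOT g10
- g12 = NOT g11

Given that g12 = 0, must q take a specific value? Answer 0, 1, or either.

either

Both values of q occur among assignments with g12 = 0:
  q=0: p=0, q=0, r=0, s=0, t=0, u=0, v=0
  q=1: p=0, q=1, r=0, s=0, t=0, u=0, v=0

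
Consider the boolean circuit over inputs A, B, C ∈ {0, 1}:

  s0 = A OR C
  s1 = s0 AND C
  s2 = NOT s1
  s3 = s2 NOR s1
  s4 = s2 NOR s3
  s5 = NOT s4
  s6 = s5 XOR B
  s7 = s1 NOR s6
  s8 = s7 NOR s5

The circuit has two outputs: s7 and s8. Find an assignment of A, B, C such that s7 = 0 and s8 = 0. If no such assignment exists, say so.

Check with A=1 B=0 C=0:
s0 = A OR C = 1 OR 0 = 1
s1 = s0 AND C = 1 AND 0 = 0
s2 = NOT s1 = NOT 0 = 1
s3 = s2 NOR s1 = 1 NOR 0 = 0
s4 = s2 NOR s3 = 1 NOR 0 = 0
s5 = NOT s4 = NOT 0 = 1
s6 = s5 XOR B = 1 XOR 0 = 1
s7 = s1 NOR s6 = 0 NOR 1 = 0
s8 = s7 NOR s5 = 0 NOR 1 = 0
So s7 = 0 and s8 = 0.

A=1 B=0 C=0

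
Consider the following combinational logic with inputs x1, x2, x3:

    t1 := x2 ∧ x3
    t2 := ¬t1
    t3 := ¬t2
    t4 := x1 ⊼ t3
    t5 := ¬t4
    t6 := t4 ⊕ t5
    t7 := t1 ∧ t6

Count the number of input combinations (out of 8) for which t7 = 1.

t7 = t1 ∧ t6 must be 1, so both t1 = 1 and t6 = 1.
t1 = x2 ∧ x3 must be 1, so both x2 = 1 and x3 = 1.
Satisfying assignments:
  x1=0, x2=1, x3=1
  x1=1, x2=1, x3=1

2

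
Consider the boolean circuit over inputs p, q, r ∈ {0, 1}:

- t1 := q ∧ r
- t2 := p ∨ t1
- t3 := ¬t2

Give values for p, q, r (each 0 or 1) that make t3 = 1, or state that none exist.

p=0, q=0, r=1

t3 = ¬t2 must be 1, so t2 = 0.
t2 = p ∨ t1 must be 0, so both p = 0 and t1 = 0.
t1 = q ∧ r must be 0, so at least one of q, r is 0.
Check with p=0, q=0, r=1:
t1 = q ∧ r = 0 ∧ 1 = 0
t2 = p ∨ t1 = 0 ∨ 0 = 0
t3 = ¬t2 = ¬0 = 1
So t3 = 1 as required.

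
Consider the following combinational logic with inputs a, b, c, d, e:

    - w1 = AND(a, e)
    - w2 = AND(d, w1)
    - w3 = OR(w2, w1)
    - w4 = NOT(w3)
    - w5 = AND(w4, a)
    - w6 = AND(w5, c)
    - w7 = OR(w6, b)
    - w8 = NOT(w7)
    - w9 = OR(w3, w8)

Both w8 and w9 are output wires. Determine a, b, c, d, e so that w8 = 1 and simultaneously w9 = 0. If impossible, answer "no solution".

Across all 32 input combinations, none give both w8 = 1 and w9 = 0.

no solution exists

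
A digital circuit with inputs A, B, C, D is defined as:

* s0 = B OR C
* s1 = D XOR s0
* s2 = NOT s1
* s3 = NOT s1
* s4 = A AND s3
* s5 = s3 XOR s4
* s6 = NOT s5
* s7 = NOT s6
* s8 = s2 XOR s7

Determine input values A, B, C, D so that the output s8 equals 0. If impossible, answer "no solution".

Check with A=1 B=1 C=0 D=0:
s0 = B OR C = 1 OR 0 = 1
s1 = D XOR s0 = 0 XOR 1 = 1
s2 = NOT s1 = NOT 1 = 0
s3 = NOT s1 = NOT 1 = 0
s4 = A AND s3 = 1 AND 0 = 0
s5 = s3 XOR s4 = 0 XOR 0 = 0
s6 = NOT s5 = NOT 0 = 1
s7 = NOT s6 = NOT 1 = 0
s8 = s2 XOR s7 = 0 XOR 0 = 0
So s8 = 0 as required.

A=1 B=1 C=0 D=0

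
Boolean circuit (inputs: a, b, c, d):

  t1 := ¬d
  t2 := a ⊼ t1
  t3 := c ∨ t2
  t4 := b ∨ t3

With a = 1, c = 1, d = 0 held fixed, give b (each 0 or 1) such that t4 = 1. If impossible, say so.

b=0

t4 = b ∨ t3 must be 1, so at least one of b, t3 is 1.
Check with a = 1, c = 1, d = 0 and b=0:
t1 = ¬d = ¬0 = 1
t2 = a ⊼ t1 = 1 ⊼ 1 = 0
t3 = c ∨ t2 = 1 ∨ 0 = 1
t4 = b ∨ t3 = 0 ∨ 1 = 1
So t4 = 1.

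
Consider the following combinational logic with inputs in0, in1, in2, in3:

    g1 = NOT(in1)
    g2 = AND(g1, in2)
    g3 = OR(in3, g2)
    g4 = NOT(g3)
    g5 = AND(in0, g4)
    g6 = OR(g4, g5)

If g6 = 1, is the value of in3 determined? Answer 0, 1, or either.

0

g6 = OR(g4, g5) must be 1, so at least one of g4, g5 is 1.
Every assignment with g6 = 1 has in3 = 0; there are 6 such assignment(s).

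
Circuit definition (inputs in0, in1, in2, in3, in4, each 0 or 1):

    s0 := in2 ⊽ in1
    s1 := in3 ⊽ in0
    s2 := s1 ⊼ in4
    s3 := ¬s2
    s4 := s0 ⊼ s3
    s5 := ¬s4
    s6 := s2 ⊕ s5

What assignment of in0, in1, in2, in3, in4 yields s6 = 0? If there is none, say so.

Check with in0=0, in1=1, in2=1, in3=0, in4=1:
s0 = in2 ⊽ in1 = 1 ⊽ 1 = 0
s1 = in3 ⊽ in0 = 0 ⊽ 0 = 1
s2 = s1 ⊼ in4 = 1 ⊼ 1 = 0
s3 = ¬s2 = ¬0 = 1
s4 = s0 ⊼ s3 = 0 ⊼ 1 = 1
s5 = ¬s4 = ¬1 = 0
s6 = s2 ⊕ s5 = 0 ⊕ 0 = 0
So s6 = 0 as required.

in0=0, in1=1, in2=1, in3=0, in4=1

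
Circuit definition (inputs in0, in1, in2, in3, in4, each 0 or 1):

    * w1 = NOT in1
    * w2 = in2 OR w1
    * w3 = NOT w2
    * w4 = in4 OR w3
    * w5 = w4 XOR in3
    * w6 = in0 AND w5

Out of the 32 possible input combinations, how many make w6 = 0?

w6 = in0 AND w5 must be 0, so at least one of in0, w5 is 0.
Enumerating the 32 input combinations, 24 give w6 = 0 and 8 give w6 = 1.

24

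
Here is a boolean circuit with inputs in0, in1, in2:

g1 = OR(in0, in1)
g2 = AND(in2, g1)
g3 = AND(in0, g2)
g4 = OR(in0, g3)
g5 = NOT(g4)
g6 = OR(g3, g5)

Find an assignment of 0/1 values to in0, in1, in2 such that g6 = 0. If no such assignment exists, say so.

in0=1 in1=1 in2=0

Check with in0=1 in1=1 in2=0:
g1 = OR(in0, in1) = OR(1, 1) = 1
g2 = AND(in2, g1) = AND(0, 1) = 0
g3 = AND(in0, g2) = AND(1, 0) = 0
g4 = OR(in0, g3) = OR(1, 0) = 1
g5 = NOT(g4) = NOT 1 = 0
g6 = OR(g3, g5) = OR(0, 0) = 0
So g6 = 0 as required.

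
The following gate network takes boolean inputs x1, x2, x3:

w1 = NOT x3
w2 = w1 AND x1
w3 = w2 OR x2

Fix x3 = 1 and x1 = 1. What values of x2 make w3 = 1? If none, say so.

Check with x3 = 1 and x1 = 1 and x2=1:
w1 = NOT x3 = NOT 1 = 0
w2 = w1 AND x1 = 0 AND 1 = 0
w3 = w2 OR x2 = 0 OR 1 = 1
So w3 = 1.

x2=1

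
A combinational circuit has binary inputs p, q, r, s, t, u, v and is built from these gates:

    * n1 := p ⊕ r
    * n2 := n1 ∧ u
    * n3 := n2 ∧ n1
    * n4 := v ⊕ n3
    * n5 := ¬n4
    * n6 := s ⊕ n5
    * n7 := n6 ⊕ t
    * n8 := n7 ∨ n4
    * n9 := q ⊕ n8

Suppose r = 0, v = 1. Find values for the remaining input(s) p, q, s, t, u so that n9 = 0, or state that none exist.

p=1, q=1, s=0, t=0, u=0

Check with r = 0, v = 1 and p=1, q=1, s=0, t=0, u=0:
n1 = p ⊕ r = 1 ⊕ 0 = 1
n2 = n1 ∧ u = 1 ∧ 0 = 0
n3 = n2 ∧ n1 = 0 ∧ 1 = 0
n4 = v ⊕ n3 = 1 ⊕ 0 = 1
n5 = ¬n4 = ¬1 = 0
n6 = s ⊕ n5 = 0 ⊕ 0 = 0
n7 = n6 ⊕ t = 0 ⊕ 0 = 0
n8 = n7 ∨ n4 = 0 ∨ 1 = 1
n9 = q ⊕ n8 = 1 ⊕ 1 = 0
So n9 = 0.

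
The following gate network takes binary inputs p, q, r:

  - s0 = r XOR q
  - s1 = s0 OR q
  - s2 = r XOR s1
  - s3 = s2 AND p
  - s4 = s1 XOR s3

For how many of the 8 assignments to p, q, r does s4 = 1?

5

s4 = s1 XOR s3 must be 1, so s1 and s3 differ.
Enumerating the 8 input combinations, 5 give s4 = 1 and 3 give s4 = 0.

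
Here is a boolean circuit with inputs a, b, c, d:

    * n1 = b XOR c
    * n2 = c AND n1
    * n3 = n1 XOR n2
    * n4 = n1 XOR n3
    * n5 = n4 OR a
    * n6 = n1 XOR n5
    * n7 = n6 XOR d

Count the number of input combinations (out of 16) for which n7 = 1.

8

n7 = n6 XOR d must be 1, so n6 and d differ.
Enumerating the 16 input combinations, 8 give n7 = 1 and 8 give n7 = 0.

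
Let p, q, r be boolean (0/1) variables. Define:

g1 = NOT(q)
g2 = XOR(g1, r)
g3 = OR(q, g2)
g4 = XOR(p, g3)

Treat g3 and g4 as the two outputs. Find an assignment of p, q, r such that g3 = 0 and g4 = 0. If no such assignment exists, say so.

Check with p=0, q=0, r=1:
g1 = NOT(q) = NOT 0 = 1
g2 = XOR(g1, r) = XOR(1, 1) = 0
g3 = OR(q, g2) = OR(0, 0) = 0
g4 = XOR(p, g3) = XOR(0, 0) = 0
So g3 = 0 and g4 = 0.

p=0, q=0, r=1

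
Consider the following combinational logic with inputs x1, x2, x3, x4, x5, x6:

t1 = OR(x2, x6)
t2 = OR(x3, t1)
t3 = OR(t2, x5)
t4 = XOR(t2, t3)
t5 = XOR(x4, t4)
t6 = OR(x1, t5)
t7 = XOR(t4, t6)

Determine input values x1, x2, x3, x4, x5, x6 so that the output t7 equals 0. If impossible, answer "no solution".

t7 = XOR(t4, t6) must be 0, so t4 and t6 are equal.
Check with x1=1, x2=0, x3=0, x4=1, x5=1, x6=0:
t1 = OR(x2, x6) = OR(0, 0) = 0
t2 = OR(x3, t1) = OR(0, 0) = 0
t3 = OR(t2, x5) = OR(0, 1) = 1
t4 = XOR(t2, t3) = XOR(0, 1) = 1
t5 = XOR(x4, t4) = XOR(1, 1) = 0
t6 = OR(x1, t5) = OR(1, 0) = 1
t7 = XOR(t4, t6) = XOR(1, 1) = 0
So t7 = 0 as required.

x1=1, x2=0, x3=0, x4=1, x5=1, x6=0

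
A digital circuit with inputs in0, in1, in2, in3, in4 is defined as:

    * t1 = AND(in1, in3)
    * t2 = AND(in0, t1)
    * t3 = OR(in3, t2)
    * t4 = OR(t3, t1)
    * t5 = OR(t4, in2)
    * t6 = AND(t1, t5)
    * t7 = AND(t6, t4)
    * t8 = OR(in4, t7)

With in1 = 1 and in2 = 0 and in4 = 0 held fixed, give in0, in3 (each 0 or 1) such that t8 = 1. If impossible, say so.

in0=0, in3=1

t8 = OR(in4, t7) must be 1, so at least one of in4, t7 is 1.
Check with in1 = 1 and in2 = 0 and in4 = 0 and in0=0, in3=1:
t1 = AND(in1, in3) = AND(1, 1) = 1
t2 = AND(in0, t1) = AND(0, 1) = 0
t3 = OR(in3, t2) = OR(1, 0) = 1
t4 = OR(t3, t1) = OR(1, 1) = 1
t5 = OR(t4, in2) = OR(1, 0) = 1
t6 = AND(t1, t5) = AND(1, 1) = 1
t7 = AND(t6, t4) = AND(1, 1) = 1
t8 = OR(in4, t7) = OR(0, 1) = 1
So t8 = 1.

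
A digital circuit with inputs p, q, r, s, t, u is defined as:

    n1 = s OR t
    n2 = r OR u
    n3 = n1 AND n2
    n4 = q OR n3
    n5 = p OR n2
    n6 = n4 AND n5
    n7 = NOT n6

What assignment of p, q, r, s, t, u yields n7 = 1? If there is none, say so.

p=1 q=0 r=1 s=0 t=0 u=1

n7 = NOT n6 must be 1, so n6 = 0.
n6 = n4 AND n5 must be 0, so at least one of n4, n5 is 0.
Check with p=1 q=0 r=1 s=0 t=0 u=1:
n1 = s OR t = 0 OR 0 = 0
n2 = r OR u = 1 OR 1 = 1
n3 = n1 AND n2 = 0 AND 1 = 0
n4 = q OR n3 = 0 OR 0 = 0
n5 = p OR n2 = 1 OR 1 = 1
n6 = n4 AND n5 = 0 AND 1 = 0
n7 = NOT n6 = NOT 0 = 1
So n7 = 1 as required.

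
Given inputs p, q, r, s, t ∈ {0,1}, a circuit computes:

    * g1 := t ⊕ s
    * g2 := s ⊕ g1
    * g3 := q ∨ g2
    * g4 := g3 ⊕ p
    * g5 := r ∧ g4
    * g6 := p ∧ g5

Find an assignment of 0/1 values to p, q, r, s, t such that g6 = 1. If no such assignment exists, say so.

g6 = p ∧ g5 must be 1, so both p = 1 and g5 = 1.
Check with p=1 q=0 r=1 s=1 t=0:
g1 = t ⊕ s = 0 ⊕ 1 = 1
g2 = s ⊕ g1 = 1 ⊕ 1 = 0
g3 = q ∨ g2 = 0 ∨ 0 = 0
g4 = g3 ⊕ p = 0 ⊕ 1 = 1
g5 = r ∧ g4 = 1 ∧ 1 = 1
g6 = p ∧ g5 = 1 ∧ 1 = 1
So g6 = 1 as required.

p=1 q=0 r=1 s=1 t=0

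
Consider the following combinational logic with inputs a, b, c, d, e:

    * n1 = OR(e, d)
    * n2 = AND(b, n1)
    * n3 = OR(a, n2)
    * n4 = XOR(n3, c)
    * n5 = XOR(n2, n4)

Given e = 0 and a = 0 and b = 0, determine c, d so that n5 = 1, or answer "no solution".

c=1, d=0

n5 = XOR(n2, n4) must be 1, so n2 and n4 differ.
Check with e = 0 and a = 0 and b = 0 and c=1, d=0:
n1 = OR(e, d) = OR(0, 0) = 0
n2 = AND(b, n1) = AND(0, 0) = 0
n3 = OR(a, n2) = OR(0, 0) = 0
n4 = XOR(n3, c) = XOR(0, 1) = 1
n5 = XOR(n2, n4) = XOR(0, 1) = 1
So n5 = 1.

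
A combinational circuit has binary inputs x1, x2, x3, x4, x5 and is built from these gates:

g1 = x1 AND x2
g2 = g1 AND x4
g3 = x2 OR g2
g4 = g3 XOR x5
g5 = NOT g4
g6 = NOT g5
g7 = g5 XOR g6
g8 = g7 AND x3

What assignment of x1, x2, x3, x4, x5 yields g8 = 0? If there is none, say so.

g8 = g7 AND x3 must be 0, so at least one of g7, x3 is 0.
Check with x1=1, x2=1, x3=0, x4=0, x5=0:
g1 = x1 AND x2 = 1 AND 1 = 1
g2 = g1 AND x4 = 1 AND 0 = 0
g3 = x2 OR g2 = 1 OR 0 = 1
g4 = g3 XOR x5 = 1 XOR 0 = 1
g5 = NOT g4 = NOT 1 = 0
g6 = NOT g5 = NOT 0 = 1
g7 = g5 XOR g6 = 0 XOR 1 = 1
g8 = g7 AND x3 = 1 AND 0 = 0
So g8 = 0 as required.

x1=1, x2=1, x3=0, x4=0, x5=0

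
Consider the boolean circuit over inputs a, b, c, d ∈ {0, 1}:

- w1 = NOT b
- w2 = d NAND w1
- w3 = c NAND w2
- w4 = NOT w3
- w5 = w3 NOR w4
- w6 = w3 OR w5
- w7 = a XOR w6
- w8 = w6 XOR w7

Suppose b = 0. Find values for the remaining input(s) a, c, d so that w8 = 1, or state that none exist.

a=1, c=0, d=0

w8 = w6 XOR w7 must be 1, so w6 and w7 differ.
Check with b = 0 and a=1, c=0, d=0:
w1 = NOT b = NOT 0 = 1
w2 = d NAND w1 = 0 NAND 1 = 1
w3 = c NAND w2 = 0 NAND 1 = 1
w4 = NOT w3 = NOT 1 = 0
w5 = w3 NOR w4 = 1 NOR 0 = 0
w6 = w3 OR w5 = 1 OR 0 = 1
w7 = a XOR w6 = 1 XOR 1 = 0
w8 = w6 XOR w7 = 1 XOR 0 = 1
So w8 = 1.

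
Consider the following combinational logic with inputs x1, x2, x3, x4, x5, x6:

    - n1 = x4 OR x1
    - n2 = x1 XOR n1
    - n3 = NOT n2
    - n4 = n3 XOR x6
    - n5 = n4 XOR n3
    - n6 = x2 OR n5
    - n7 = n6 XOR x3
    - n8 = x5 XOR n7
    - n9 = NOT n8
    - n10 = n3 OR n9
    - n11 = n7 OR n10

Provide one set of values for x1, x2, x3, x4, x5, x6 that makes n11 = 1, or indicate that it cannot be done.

x1=0 x2=1 x3=1 x4=1 x5=0 x6=1

Check with x1=0 x2=1 x3=1 x4=1 x5=0 x6=1:
n1 = x4 OR x1 = 1 OR 0 = 1
n2 = x1 XOR n1 = 0 XOR 1 = 1
n3 = NOT n2 = NOT 1 = 0
n4 = n3 XOR x6 = 0 XOR 1 = 1
n5 = n4 XOR n3 = 1 XOR 0 = 1
n6 = x2 OR n5 = 1 OR 1 = 1
n7 = n6 XOR x3 = 1 XOR 1 = 0
n8 = x5 XOR n7 = 0 XOR 0 = 0
n9 = NOT n8 = NOT 0 = 1
n10 = n3 OR n9 = 0 OR 1 = 1
n11 = n7 OR n10 = 0 OR 1 = 1
So n11 = 1 as required.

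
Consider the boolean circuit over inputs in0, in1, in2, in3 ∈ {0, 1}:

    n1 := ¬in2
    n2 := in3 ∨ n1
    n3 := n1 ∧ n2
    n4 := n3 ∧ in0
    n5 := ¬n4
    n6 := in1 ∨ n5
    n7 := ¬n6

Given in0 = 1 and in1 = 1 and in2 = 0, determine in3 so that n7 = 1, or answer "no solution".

With in0 = 1 and in1 = 1 and in2 = 0 fixed, none of the 2 settings of in3 give n7 = 1.
For example, with in3=1:
n1 = ¬in2 = ¬0 = 1
n2 = in3 ∨ n1 = 1 ∨ 1 = 1
n3 = n1 ∧ n2 = 1 ∧ 1 = 1
n4 = n3 ∧ in0 = 1 ∧ 1 = 1
n5 = ¬n4 = ¬1 = 0
n6 = in1 ∨ n5 = 1 ∨ 0 = 1
n7 = ¬n6 = ¬1 = 0
giving n7 = 0 ≠ 1.

no solution exists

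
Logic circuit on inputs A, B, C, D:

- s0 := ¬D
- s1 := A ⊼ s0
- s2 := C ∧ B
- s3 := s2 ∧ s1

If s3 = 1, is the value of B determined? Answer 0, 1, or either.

s3 = s2 ∧ s1 must be 1, so both s2 = 1 and s1 = 1.
Every assignment with s3 = 1 has B = 1; there are 3 such assignment(s).
  A=0, B=1, C=1, D=0
  A=0, B=1, C=1, D=1
  A=1, B=1, C=1, D=1

1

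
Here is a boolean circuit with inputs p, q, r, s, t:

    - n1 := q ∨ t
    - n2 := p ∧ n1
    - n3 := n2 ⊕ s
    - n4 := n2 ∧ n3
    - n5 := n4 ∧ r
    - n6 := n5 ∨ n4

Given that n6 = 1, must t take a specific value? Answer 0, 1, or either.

either

Both values of t occur among assignments with n6 = 1:
  t=0: p=1, q=1, r=0, s=0, t=0
  t=1: p=1, q=0, r=0, s=0, t=1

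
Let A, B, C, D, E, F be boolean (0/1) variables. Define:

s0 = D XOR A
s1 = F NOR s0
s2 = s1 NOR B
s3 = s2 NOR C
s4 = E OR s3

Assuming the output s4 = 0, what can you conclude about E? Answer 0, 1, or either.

s4 = E OR s3 must be 0, so both E = 0 and s3 = 0.
s3 = s2 NOR C must be 0, so at least one of s2, C is 1.
Every assignment with s4 = 0 has E = 0; there are 22 such assignment(s).

0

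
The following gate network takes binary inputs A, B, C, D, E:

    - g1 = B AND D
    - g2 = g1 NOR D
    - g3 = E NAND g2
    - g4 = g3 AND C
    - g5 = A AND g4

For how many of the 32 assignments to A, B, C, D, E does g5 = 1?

6

g5 = A AND g4 must be 1, so both A = 1 and g4 = 1.
Satisfying assignments:
  A=1, B=0, C=1, D=0, E=0
  A=1, B=0, C=1, D=1, E=0
  A=1, B=0, C=1, D=1, E=1
  A=1, B=1, C=1, D=0, E=0
  A=1, B=1, C=1, D=1, E=0
  A=1, B=1, C=1, D=1, E=1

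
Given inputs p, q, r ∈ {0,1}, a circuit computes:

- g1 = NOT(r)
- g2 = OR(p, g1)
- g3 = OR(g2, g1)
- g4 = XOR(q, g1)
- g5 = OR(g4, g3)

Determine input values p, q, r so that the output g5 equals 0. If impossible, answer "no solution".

g5 = OR(g4, g3) must be 0, so both g4 = 0 and g3 = 0.
g4 = XOR(q, g1) must be 0, so q and g1 are equal.
g3 = OR(g2, g1) must be 0, so both g2 = 0 and g1 = 0.
Check with p=0 q=0 r=1:
g1 = NOT(r) = NOT 1 = 0
g2 = OR(p, g1) = OR(0, 0) = 0
g3 = OR(g2, g1) = OR(0, 0) = 0
g4 = XOR(q, g1) = XOR(0, 0) = 0
g5 = OR(g4, g3) = OR(0, 0) = 0
So g5 = 0 as required.

p=0 q=0 r=1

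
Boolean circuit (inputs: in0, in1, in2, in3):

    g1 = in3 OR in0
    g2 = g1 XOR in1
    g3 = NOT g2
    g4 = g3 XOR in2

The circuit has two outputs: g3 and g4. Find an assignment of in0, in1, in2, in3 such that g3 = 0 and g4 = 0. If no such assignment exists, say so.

Check with in0=0, in1=0, in2=0, in3=1:
g1 = in3 OR in0 = 1 OR 0 = 1
g2 = g1 XOR in1 = 1 XOR 0 = 1
g3 = NOT g2 = NOT 1 = 0
g4 = g3 XOR in2 = 0 XOR 0 = 0
So g3 = 0 and g4 = 0.

in0=0, in1=0, in2=0, in3=1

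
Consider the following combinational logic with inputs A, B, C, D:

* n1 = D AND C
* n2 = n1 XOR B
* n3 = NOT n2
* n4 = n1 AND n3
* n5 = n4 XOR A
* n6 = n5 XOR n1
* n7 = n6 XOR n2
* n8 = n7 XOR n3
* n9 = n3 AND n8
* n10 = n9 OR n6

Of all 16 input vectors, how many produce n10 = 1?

12

n10 = n9 OR n6 must be 1, so at least one of n9, n6 is 1.
Enumerating the 16 input combinations, 12 give n10 = 1 and 4 give n10 = 0.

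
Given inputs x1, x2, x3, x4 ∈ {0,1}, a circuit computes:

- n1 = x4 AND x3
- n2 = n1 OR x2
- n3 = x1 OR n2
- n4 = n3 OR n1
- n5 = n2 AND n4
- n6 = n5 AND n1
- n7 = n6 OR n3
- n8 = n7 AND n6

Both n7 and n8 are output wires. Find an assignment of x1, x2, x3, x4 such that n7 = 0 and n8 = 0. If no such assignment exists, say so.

Check with x1=0 x2=0 x3=0 x4=0:
n1 = x4 AND x3 = 0 AND 0 = 0
n2 = n1 OR x2 = 0 OR 0 = 0
n3 = x1 OR n2 = 0 OR 0 = 0
n4 = n3 OR n1 = 0 OR 0 = 0
n5 = n2 AND n4 = 0 AND 0 = 0
n6 = n5 AND n1 = 0 AND 0 = 0
n7 = n6 OR n3 = 0 OR 0 = 0
n8 = n7 AND n6 = 0 AND 0 = 0
So n7 = 0 and n8 = 0.

x1=0 x2=0 x3=0 x4=0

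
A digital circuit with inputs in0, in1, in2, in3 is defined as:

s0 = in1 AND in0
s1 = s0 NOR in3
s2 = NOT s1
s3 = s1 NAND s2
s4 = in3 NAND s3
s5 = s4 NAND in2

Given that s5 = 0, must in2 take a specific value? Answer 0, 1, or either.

1

s5 = s4 NAND in2 must be 0, so both s4 = 1 and in2 = 1.
Every assignment with s5 = 0 has in2 = 1; there are 4 such assignment(s).
  in0=0, in1=0, in2=1, in3=0
  in0=0, in1=1, in2=1, in3=0
  in0=1, in1=0, in2=1, in3=0
  in0=1, in1=1, in2=1, in3=0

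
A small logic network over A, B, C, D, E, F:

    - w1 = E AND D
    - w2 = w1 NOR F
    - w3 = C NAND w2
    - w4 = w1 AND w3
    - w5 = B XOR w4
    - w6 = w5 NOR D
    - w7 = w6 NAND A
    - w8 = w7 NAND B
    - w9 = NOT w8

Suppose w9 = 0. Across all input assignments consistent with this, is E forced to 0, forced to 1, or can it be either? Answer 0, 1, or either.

either

Both values of E occur among assignments with w9 = 0:
  E=0: A=0, B=0, C=0, D=0, E=0, F=0
  E=1: A=0, B=0, C=0, D=0, E=1, F=0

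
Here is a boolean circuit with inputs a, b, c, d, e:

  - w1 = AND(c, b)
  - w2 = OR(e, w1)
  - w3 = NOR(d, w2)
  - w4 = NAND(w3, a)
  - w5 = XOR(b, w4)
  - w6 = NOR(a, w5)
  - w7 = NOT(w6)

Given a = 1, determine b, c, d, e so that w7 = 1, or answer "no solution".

b=1 c=0 d=0 e=0

w7 = NOT(w6) must be 1, so w6 = 0.
w6 = NOR(a, w5) must be 0, so at least one of a, w5 is 1.
Check with a = 1 and b=1, c=0, d=0, e=0:
w1 = AND(c, b) = AND(0, 1) = 0
w2 = OR(e, w1) = OR(0, 0) = 0
w3 = NOR(d, w2) = NOR(0, 0) = 1
w4 = NAND(w3, a) = NAND(1, 1) = 0
w5 = XOR(b, w4) = XOR(1, 0) = 1
w6 = NOR(a, w5) = NOR(1, 1) = 0
w7 = NOT(w6) = NOT 0 = 1
So w7 = 1.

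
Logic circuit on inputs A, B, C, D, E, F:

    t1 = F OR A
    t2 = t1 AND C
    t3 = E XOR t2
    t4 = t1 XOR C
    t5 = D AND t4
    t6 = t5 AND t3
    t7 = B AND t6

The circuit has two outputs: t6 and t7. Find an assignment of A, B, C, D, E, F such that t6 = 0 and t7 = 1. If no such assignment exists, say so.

no solution exists

Across all 64 input combinations, none give both t6 = 0 and t7 = 1.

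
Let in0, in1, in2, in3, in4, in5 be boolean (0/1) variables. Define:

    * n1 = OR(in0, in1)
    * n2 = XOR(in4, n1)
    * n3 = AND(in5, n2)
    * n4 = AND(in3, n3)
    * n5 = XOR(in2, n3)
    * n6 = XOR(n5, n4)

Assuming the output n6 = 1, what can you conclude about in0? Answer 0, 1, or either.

Both values of in0 occur among assignments with n6 = 1:
  in0=0: in0=0, in1=0, in2=0, in3=0, in4=1, in5=1
  in0=1: in0=1, in1=0, in2=0, in3=0, in4=0, in5=1

either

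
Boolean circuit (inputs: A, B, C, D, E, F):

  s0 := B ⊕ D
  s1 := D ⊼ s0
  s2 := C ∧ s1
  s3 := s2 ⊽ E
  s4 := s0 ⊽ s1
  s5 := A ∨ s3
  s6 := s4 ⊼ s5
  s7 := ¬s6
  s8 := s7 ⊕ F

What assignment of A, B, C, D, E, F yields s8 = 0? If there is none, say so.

Check with A=1, B=1, C=1, D=0, E=0, F=0:
s0 = B ⊕ D = 1 ⊕ 0 = 1
s1 = D ⊼ s0 = 0 ⊼ 1 = 1
s2 = C ∧ s1 = 1 ∧ 1 = 1
s3 = s2 ⊽ E = 1 ⊽ 0 = 0
s4 = s0 ⊽ s1 = 1 ⊽ 1 = 0
s5 = A ∨ s3 = 1 ∨ 0 = 1
s6 = s4 ⊼ s5 = 0 ⊼ 1 = 1
s7 = ¬s6 = ¬1 = 0
s8 = s7 ⊕ F = 0 ⊕ 0 = 0
So s8 = 0 as required.

A=1, B=1, C=1, D=0, E=0, F=0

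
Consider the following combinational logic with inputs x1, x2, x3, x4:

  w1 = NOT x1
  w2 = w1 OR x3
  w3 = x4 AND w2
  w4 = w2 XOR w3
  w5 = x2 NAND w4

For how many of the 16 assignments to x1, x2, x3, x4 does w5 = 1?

13

w5 = x2 NAND w4 must be 1, so at least one of x2, w4 is 0.
Enumerating the 16 input combinations, 13 give w5 = 1 and 3 give w5 = 0.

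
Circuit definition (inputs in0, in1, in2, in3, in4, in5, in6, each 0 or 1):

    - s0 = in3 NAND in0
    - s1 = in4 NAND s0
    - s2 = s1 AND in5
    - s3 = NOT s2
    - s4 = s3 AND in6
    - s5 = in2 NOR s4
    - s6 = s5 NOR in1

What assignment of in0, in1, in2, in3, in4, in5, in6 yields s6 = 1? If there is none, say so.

Check with in0=0, in1=0, in2=0, in3=0, in4=0, in5=0, in6=1:
s0 = in3 NAND in0 = 0 NAND 0 = 1
s1 = in4 NAND s0 = 0 NAND 1 = 1
s2 = s1 AND in5 = 1 AND 0 = 0
s3 = NOT s2 = NOT 0 = 1
s4 = s3 AND in6 = 1 AND 1 = 1
s5 = in2 NOR s4 = 0 NOR 1 = 0
s6 = s5 NOR in1 = 0 NOR 0 = 1
So s6 = 1 as required.

in0=0, in1=0, in2=0, in3=0, in4=0, in5=0, in6=1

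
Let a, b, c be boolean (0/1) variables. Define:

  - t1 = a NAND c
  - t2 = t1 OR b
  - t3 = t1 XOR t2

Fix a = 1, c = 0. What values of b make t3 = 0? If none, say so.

b=1

Check with a = 1, c = 0 and b=1:
t1 = a NAND c = 1 NAND 0 = 1
t2 = t1 OR b = 1 OR 1 = 1
t3 = t1 XOR t2 = 1 XOR 1 = 0
So t3 = 0.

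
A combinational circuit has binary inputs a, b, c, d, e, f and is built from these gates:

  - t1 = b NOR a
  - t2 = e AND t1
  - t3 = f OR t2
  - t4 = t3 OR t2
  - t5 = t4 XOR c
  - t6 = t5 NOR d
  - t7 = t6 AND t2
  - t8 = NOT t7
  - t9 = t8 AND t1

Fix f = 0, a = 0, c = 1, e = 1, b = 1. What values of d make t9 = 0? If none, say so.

d=0

t9 = t8 AND t1 must be 0, so at least one of t8, t1 is 0.
Check with f = 0, a = 0, c = 1, e = 1, b = 1 and d=0:
t1 = b NOR a = 1 NOR 0 = 0
t2 = e AND t1 = 1 AND 0 = 0
t3 = f OR t2 = 0 OR 0 = 0
t4 = t3 OR t2 = 0 OR 0 = 0
t5 = t4 XOR c = 0 XOR 1 = 1
t6 = t5 NOR d = 1 NOR 0 = 0
t7 = t6 AND t2 = 0 AND 0 = 0
t8 = NOT t7 = NOT 0 = 1
t9 = t8 AND t1 = 1 AND 0 = 0
So t9 = 0.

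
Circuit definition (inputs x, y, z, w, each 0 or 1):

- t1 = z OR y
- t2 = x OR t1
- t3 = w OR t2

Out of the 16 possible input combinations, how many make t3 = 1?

t3 = w OR t2 must be 1, so at least one of w, t2 is 1.
Enumerating the 16 input combinations, 15 give t3 = 1 and 1 give t3 = 0.

15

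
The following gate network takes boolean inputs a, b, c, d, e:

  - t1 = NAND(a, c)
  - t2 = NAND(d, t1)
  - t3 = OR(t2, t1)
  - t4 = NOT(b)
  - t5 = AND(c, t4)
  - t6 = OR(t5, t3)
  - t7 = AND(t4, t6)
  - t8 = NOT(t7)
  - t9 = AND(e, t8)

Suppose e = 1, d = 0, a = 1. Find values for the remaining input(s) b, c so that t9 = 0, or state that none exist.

t9 = AND(e, t8) must be 0, so at least one of e, t8 is 0.
Check with e = 1, d = 0, a = 1 and b=0, c=1:
t1 = NAND(a, c) = NAND(1, 1) = 0
t2 = NAND(d, t1) = NAND(0, 0) = 1
t3 = OR(t2, t1) = OR(1, 0) = 1
t4 = NOT(b) = NOT 0 = 1
t5 = AND(c, t4) = AND(1, 1) = 1
t6 = OR(t5, t3) = OR(1, 1) = 1
t7 = AND(t4, t6) = AND(1, 1) = 1
t8 = NOT(t7) = NOT 1 = 0
t9 = AND(e, t8) = AND(1, 0) = 0
So t9 = 0.

b=0, c=1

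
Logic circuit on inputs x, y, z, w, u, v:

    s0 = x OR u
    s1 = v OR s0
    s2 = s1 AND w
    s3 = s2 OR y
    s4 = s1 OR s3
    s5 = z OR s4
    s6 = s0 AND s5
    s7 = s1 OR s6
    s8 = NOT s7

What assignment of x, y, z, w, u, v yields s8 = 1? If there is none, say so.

Check with x=0 y=1 z=0 w=1 u=0 v=0:
s0 = x OR u = 0 OR 0 = 0
s1 = v OR s0 = 0 OR 0 = 0
s2 = s1 AND w = 0 AND 1 = 0
s3 = s2 OR y = 0 OR 1 = 1
s4 = s1 OR s3 = 0 OR 1 = 1
s5 = z OR s4 = 0 OR 1 = 1
s6 = s0 AND s5 = 0 AND 1 = 0
s7 = s1 OR s6 = 0 OR 0 = 0
s8 = NOT s7 = NOT 0 = 1
So s8 = 1 as required.

x=0 y=1 z=0 w=1 u=0 v=0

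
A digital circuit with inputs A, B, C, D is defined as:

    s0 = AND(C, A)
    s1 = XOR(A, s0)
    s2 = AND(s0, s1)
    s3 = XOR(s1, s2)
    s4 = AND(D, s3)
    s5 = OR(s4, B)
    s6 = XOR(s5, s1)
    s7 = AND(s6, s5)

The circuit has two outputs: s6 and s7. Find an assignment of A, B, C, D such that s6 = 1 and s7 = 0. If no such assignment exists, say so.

A=1, B=0, C=0, D=0

Check with A=1, B=0, C=0, D=0:
s0 = AND(C, A) = AND(0, 1) = 0
s1 = XOR(A, s0) = XOR(1, 0) = 1
s2 = AND(s0, s1) = AND(0, 1) = 0
s3 = XOR(s1, s2) = XOR(1, 0) = 1
s4 = AND(D, s3) = AND(0, 1) = 0
s5 = OR(s4, B) = OR(0, 0) = 0
s6 = XOR(s5, s1) = XOR(0, 1) = 1
s7 = AND(s6, s5) = AND(1, 0) = 0
So s6 = 1 and s7 = 0.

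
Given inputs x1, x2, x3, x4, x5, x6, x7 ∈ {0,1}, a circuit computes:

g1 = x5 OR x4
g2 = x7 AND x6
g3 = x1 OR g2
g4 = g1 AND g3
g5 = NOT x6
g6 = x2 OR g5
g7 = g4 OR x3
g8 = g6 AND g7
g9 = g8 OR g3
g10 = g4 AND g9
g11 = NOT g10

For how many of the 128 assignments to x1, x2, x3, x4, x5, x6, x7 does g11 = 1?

g11 = NOT g10 must be 1, so g10 = 0.
g10 = g4 AND g9 must be 0, so at least one of g4, g9 is 0.
Enumerating the 128 input combinations, 68 give g11 = 1 and 60 give g11 = 0.

68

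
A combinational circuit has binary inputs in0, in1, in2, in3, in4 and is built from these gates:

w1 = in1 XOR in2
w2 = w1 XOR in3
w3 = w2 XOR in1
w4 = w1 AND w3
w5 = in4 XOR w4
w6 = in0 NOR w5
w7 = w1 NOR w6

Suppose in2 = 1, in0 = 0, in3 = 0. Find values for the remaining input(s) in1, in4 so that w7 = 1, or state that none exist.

w7 = w1 NOR w6 must be 1, so both w1 = 0 and w6 = 0.
w1 = in1 XOR in2 must be 0, so in1 and in2 are equal.
Check with in2 = 1, in0 = 0, in3 = 0 and in1=1, in4=1:
w1 = in1 XOR in2 = 1 XOR 1 = 0
w2 = w1 XOR in3 = 0 XOR 0 = 0
w3 = w2 XOR in1 = 0 XOR 1 = 1
w4 = w1 AND w3 = 0 AND 1 = 0
w5 = in4 XOR w4 = 1 XOR 0 = 1
w6 = in0 NOR w5 = 0 NOR 1 = 0
w7 = w1 NOR w6 = 0 NOR 0 = 1
So w7 = 1.

in1=1 in4=1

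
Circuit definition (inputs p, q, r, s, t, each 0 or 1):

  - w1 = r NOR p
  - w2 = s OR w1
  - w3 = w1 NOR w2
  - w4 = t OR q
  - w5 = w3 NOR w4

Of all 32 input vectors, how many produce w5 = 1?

5

w5 = w3 NOR w4 must be 1, so both w3 = 0 and w4 = 0.
w3 = w1 NOR w2 must be 0, so at least one of w1, w2 is 1.
w4 = t OR q must be 0, so both t = 0 and q = 0.
Enumerating the 32 input combinations, 5 give w5 = 1 and 27 give w5 = 0.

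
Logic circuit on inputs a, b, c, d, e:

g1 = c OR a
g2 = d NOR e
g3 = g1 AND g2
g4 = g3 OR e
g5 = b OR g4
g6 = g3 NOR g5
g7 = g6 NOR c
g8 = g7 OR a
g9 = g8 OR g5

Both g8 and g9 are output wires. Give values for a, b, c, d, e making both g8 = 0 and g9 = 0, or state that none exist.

Check with a=0, b=0, c=0, d=0, e=0:
g1 = c OR a = 0 OR 0 = 0
g2 = d NOR e = 0 NOR 0 = 1
g3 = g1 AND g2 = 0 AND 1 = 0
g4 = g3 OR e = 0 OR 0 = 0
g5 = b OR g4 = 0 OR 0 = 0
g6 = g3 NOR g5 = 0 NOR 0 = 1
g7 = g6 NOR c = 1 NOR 0 = 0
g8 = g7 OR a = 0 OR 0 = 0
g9 = g8 OR g5 = 0 OR 0 = 0
So g8 = 0 and g9 = 0.

a=0, b=0, c=0, d=0, e=0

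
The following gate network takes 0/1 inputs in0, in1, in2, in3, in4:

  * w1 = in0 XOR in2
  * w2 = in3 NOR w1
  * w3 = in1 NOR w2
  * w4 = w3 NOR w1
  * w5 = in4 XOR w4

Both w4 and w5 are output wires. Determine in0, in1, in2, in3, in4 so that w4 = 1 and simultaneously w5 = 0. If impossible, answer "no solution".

Check with in0=1, in1=1, in2=1, in3=1, in4=1:
w1 = in0 XOR in2 = 1 XOR 1 = 0
w2 = in3 NOR w1 = 1 NOR 0 = 0
w3 = in1 NOR w2 = 1 NOR 0 = 0
w4 = w3 NOR w1 = 0 NOR 0 = 1
w5 = in4 XOR w4 = 1 XOR 1 = 0
So w4 = 1 and w5 = 0.

in0=1, in1=1, in2=1, in3=1, in4=1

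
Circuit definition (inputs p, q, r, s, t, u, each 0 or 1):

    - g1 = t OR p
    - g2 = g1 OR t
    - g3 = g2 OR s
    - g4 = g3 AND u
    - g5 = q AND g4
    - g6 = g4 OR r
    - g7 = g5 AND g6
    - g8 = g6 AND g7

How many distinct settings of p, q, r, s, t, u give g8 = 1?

14

g8 = g6 AND g7 must be 1, so both g6 = 1 and g7 = 1.
Enumerating the 64 input combinations, 14 give g8 = 1 and 50 give g8 = 0.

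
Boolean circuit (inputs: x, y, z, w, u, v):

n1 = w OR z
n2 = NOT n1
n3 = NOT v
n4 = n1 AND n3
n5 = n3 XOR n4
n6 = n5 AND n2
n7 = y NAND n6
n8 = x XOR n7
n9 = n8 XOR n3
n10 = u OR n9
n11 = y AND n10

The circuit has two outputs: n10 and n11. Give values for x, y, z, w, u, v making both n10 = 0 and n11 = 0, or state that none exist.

Check with x=0, y=0, z=1, w=1, u=0, v=0:
n1 = w OR z = 1 OR 1 = 1
n2 = NOT n1 = NOT 1 = 0
n3 = NOT v = NOT 0 = 1
n4 = n1 AND n3 = 1 AND 1 = 1
n5 = n3 XOR n4 = 1 XOR 1 = 0
n6 = n5 AND n2 = 0 AND 0 = 0
n7 = y NAND n6 = 0 NAND 0 = 1
n8 = x XOR n7 = 0 XOR 1 = 1
n9 = n8 XOR n3 = 1 XOR 1 = 0
n10 = u OR n9 = 0 OR 0 = 0
n11 = y AND n10 = 0 AND 0 = 0
So n10 = 0 and n11 = 0.

x=0, y=0, z=1, w=1, u=0, v=0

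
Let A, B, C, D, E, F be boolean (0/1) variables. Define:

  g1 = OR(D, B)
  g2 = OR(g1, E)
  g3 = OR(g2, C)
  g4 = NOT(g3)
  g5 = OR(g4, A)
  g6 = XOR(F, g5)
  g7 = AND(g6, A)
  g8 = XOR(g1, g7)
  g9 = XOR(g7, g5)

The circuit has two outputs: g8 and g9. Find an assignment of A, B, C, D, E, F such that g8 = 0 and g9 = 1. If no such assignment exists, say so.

A=0, B=0, C=0, D=0, E=0, F=1

Check with A=0, B=0, C=0, D=0, E=0, F=1:
g1 = OR(D, B) = OR(0, 0) = 0
g2 = OR(g1, E) = OR(0, 0) = 0
g3 = OR(g2, C) = OR(0, 0) = 0
g4 = NOT(g3) = NOT 0 = 1
g5 = OR(g4, A) = OR(1, 0) = 1
g6 = XOR(F, g5) = XOR(1, 1) = 0
g7 = AND(g6, A) = AND(0, 0) = 0
g8 = XOR(g1, g7) = XOR(0, 0) = 0
g9 = XOR(g7, g5) = XOR(0, 1) = 1
So g8 = 0 and g9 = 1.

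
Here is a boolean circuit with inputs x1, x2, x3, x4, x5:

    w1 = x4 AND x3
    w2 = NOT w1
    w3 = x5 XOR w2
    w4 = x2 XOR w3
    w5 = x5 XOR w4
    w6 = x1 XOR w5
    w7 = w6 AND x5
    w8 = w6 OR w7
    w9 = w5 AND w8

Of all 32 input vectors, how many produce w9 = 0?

w9 = w5 AND w8 must be 0, so at least one of w5, w8 is 0.
Enumerating the 32 input combinations, 24 give w9 = 0 and 8 give w9 = 1.

24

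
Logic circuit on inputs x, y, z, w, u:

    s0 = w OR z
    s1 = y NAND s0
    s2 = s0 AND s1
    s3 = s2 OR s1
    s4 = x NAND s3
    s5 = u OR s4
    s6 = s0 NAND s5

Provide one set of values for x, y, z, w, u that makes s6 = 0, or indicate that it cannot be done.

x=1, y=1, z=1, w=1, u=0

s6 = s0 NAND s5 must be 0, so both s0 = 1 and s5 = 1.
Check with x=1, y=1, z=1, w=1, u=0:
s0 = w OR z = 1 OR 1 = 1
s1 = y NAND s0 = 1 NAND 1 = 0
s2 = s0 AND s1 = 1 AND 0 = 0
s3 = s2 OR s1 = 0 OR 0 = 0
s4 = x NAND s3 = 1 NAND 0 = 1
s5 = u OR s4 = 0 OR 1 = 1
s6 = s0 NAND s5 = 1 NAND 1 = 0
So s6 = 0 as required.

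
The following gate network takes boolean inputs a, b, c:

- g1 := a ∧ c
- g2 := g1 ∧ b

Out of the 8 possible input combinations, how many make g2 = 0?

7

g2 = g1 ∧ b must be 0, so at least one of g1, b is 0.
Enumerating the 8 input combinations, 7 give g2 = 0 and 1 give g2 = 1.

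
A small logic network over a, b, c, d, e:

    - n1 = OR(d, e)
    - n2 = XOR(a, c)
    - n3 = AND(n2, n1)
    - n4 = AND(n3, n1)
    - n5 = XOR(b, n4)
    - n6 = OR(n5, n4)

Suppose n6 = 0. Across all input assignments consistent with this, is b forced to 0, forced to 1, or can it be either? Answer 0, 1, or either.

0

n6 = OR(n5, n4) must be 0, so both n5 = 0 and n4 = 0.
n5 = XOR(b, n4) must be 0, so b and n4 are equal.
Every assignment with n6 = 0 has b = 0; there are 10 such assignment(s).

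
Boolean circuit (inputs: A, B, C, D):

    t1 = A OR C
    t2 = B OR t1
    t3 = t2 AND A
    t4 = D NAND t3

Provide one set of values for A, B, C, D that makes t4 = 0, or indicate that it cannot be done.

A=1 B=0 C=0 D=1

t4 = D NAND t3 must be 0, so both D = 1 and t3 = 1.
Check with A=1 B=0 C=0 D=1:
t1 = A OR C = 1 OR 0 = 1
t2 = B OR t1 = 0 OR 1 = 1
t3 = t2 AND A = 1 AND 1 = 1
t4 = D NAND t3 = 1 NAND 1 = 0
So t4 = 0 as required.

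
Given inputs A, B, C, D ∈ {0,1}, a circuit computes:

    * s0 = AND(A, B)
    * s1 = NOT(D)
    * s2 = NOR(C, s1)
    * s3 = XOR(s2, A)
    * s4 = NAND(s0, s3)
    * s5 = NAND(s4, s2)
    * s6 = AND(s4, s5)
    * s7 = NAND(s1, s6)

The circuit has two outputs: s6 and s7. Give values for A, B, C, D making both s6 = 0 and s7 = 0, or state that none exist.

Across all 16 input combinations, none give both s6 = 0 and s7 = 0.

no solution exists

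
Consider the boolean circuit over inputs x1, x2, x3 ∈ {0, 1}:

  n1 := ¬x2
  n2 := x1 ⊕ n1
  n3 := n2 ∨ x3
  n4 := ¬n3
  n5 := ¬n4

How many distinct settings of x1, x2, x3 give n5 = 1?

6

n5 = ¬n4 must be 1, so n4 = 0.
Enumerating the 8 input combinations, 6 give n5 = 1 and 2 give n5 = 0.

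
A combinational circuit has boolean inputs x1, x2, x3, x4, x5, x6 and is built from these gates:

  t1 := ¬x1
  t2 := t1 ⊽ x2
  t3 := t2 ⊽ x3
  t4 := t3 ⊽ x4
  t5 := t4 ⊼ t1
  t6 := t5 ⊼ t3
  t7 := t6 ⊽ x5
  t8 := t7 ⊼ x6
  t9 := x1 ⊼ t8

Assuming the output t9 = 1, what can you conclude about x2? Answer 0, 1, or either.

Both values of x2 occur among assignments with t9 = 1:
  x2=0: x1=0, x2=0, x3=0, x4=0, x5=0, x6=0
  x2=1: x1=0, x2=1, x3=0, x4=0, x5=0, x6=0

either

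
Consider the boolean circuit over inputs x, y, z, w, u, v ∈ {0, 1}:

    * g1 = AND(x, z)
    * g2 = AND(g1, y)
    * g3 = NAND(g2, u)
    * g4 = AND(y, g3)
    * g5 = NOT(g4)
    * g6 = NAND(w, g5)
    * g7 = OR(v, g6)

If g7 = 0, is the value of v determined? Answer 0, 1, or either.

0

g7 = OR(v, g6) must be 0, so both v = 0 and g6 = 0.
g6 = NAND(w, g5) must be 0, so both w = 1 and g5 = 1.
Every assignment with g7 = 0 has v = 0; there are 9 such assignment(s).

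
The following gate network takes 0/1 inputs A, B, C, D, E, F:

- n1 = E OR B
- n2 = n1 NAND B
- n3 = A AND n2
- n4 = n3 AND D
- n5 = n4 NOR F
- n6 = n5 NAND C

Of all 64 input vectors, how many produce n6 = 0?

n6 = n5 NAND C must be 0, so both n5 = 1 and C = 1.
n5 = n4 NOR F must be 1, so both n4 = 0 and F = 0.
Enumerating the 64 input combinations, 14 give n6 = 0 and 50 give n6 = 1.

14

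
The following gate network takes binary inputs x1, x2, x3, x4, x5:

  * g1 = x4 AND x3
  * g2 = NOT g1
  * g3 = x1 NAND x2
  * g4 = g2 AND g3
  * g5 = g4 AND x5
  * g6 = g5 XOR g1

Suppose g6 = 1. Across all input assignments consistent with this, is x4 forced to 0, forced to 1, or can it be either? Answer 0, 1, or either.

either

Both values of x4 occur among assignments with g6 = 1:
  x4=0: x1=0, x2=0, x3=0, x4=0, x5=1
  x4=1: x1=0, x2=0, x3=0, x4=1, x5=1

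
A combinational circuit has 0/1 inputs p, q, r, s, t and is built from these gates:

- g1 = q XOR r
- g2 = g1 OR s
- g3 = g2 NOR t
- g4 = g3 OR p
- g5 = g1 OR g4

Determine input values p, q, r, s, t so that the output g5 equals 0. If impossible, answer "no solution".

p=0 q=0 r=0 s=1 t=0

Check with p=0 q=0 r=0 s=1 t=0:
g1 = q XOR r = 0 XOR 0 = 0
g2 = g1 OR s = 0 OR 1 = 1
g3 = g2 NOR t = 1 NOR 0 = 0
g4 = g3 OR p = 0 OR 0 = 0
g5 = g1 OR g4 = 0 OR 0 = 0
So g5 = 0 as required.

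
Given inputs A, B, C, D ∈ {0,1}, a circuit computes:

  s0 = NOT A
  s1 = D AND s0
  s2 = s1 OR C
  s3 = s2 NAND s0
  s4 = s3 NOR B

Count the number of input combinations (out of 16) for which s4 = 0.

13

s4 = s3 NOR B must be 0, so at least one of s3, B is 1.
Enumerating the 16 input combinations, 13 give s4 = 0 and 3 give s4 = 1.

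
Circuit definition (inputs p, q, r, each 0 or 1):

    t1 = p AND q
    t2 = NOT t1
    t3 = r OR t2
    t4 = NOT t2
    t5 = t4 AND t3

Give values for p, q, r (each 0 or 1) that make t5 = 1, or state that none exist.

t5 = t4 AND t3 must be 1, so both t4 = 1 and t3 = 1.
t4 = NOT t2 must be 1, so t2 = 0.
Check with p=1, q=1, r=1:
t1 = p AND q = 1 AND 1 = 1
t2 = NOT t1 = NOT 1 = 0
t3 = r OR t2 = 1 OR 0 = 1
t4 = NOT t2 = NOT 0 = 1
t5 = t4 AND t3 = 1 AND 1 = 1
So t5 = 1 as required.

p=1, q=1, r=1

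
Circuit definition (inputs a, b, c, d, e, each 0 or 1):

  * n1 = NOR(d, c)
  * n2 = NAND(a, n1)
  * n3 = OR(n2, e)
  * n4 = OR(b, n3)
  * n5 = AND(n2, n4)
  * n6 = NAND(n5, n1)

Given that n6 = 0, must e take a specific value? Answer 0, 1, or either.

either

Both values of e occur among assignments with n6 = 0:
  e=0: a=0, b=0, c=0, d=0, e=0
  e=1: a=0, b=0, c=0, d=0, e=1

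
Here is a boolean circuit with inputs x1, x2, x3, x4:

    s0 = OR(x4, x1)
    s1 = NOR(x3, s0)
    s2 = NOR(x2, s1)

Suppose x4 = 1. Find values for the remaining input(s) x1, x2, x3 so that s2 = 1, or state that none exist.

s2 = NOR(x2, s1) must be 1, so both x2 = 0 and s1 = 0.
s1 = NOR(x3, s0) must be 0, so at least one of x3, s0 is 1.
Check with x4 = 1 and x1=0, x2=0, x3=0:
s0 = OR(x4, x1) = OR(1, 0) = 1
s1 = NOR(x3, s0) = NOR(0, 1) = 0
s2 = NOR(x2, s1) = NOR(0, 0) = 1
So s2 = 1.

x1=0 x2=0 x3=0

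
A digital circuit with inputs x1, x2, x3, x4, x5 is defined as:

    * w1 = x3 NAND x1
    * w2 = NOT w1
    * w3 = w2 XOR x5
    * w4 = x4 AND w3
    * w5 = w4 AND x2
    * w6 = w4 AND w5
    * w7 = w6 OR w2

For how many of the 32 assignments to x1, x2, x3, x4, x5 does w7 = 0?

21

w7 = w6 OR w2 must be 0, so both w6 = 0 and w2 = 0.
Enumerating the 32 input combinations, 21 give w7 = 0 and 11 give w7 = 1.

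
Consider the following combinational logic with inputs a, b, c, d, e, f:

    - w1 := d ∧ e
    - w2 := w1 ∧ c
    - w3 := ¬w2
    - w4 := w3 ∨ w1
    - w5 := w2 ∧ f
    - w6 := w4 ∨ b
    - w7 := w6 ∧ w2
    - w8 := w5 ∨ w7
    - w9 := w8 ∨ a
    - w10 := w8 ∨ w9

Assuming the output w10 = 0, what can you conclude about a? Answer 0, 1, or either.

w10 = w8 ∨ w9 must be 0, so both w8 = 0 and w9 = 0.
w8 = w5 ∨ w7 must be 0, so both w5 = 0 and w7 = 0.
Every assignment with w10 = 0 has a = 0; there are 28 such assignment(s).

0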